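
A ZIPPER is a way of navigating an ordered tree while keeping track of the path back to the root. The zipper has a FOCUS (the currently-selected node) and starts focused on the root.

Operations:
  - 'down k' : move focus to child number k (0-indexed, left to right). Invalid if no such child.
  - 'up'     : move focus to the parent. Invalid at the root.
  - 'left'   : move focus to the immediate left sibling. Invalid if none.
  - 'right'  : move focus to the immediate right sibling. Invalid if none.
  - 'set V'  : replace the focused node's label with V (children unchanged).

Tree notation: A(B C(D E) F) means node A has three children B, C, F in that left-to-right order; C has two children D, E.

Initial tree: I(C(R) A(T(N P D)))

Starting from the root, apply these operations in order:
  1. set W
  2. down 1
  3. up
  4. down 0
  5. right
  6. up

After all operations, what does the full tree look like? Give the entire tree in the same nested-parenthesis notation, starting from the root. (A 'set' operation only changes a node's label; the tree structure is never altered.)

Step 1 (set W): focus=W path=root depth=0 children=['C', 'A'] (at root)
Step 2 (down 1): focus=A path=1 depth=1 children=['T'] left=['C'] right=[] parent=W
Step 3 (up): focus=W path=root depth=0 children=['C', 'A'] (at root)
Step 4 (down 0): focus=C path=0 depth=1 children=['R'] left=[] right=['A'] parent=W
Step 5 (right): focus=A path=1 depth=1 children=['T'] left=['C'] right=[] parent=W
Step 6 (up): focus=W path=root depth=0 children=['C', 'A'] (at root)

Answer: W(C(R) A(T(N P D)))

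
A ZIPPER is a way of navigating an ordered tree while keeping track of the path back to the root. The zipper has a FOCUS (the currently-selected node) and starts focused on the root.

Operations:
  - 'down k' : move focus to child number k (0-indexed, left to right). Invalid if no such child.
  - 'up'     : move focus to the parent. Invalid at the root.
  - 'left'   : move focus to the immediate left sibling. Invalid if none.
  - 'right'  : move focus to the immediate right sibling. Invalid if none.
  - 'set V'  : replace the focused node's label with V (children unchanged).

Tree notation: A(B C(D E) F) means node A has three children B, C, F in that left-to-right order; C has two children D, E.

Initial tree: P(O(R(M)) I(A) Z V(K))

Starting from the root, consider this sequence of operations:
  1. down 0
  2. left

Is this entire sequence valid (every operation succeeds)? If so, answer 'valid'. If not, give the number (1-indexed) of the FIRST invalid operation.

Step 1 (down 0): focus=O path=0 depth=1 children=['R'] left=[] right=['I', 'Z', 'V'] parent=P
Step 2 (left): INVALID

Answer: 2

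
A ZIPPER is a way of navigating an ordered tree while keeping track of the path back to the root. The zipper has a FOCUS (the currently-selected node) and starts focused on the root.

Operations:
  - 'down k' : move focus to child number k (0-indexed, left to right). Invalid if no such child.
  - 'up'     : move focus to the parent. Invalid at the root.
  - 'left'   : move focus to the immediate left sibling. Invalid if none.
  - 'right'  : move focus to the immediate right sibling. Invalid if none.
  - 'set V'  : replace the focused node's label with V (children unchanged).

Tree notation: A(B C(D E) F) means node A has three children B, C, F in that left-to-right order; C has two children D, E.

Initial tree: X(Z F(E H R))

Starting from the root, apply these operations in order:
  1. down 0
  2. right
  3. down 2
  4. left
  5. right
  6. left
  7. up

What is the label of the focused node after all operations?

Step 1 (down 0): focus=Z path=0 depth=1 children=[] left=[] right=['F'] parent=X
Step 2 (right): focus=F path=1 depth=1 children=['E', 'H', 'R'] left=['Z'] right=[] parent=X
Step 3 (down 2): focus=R path=1/2 depth=2 children=[] left=['E', 'H'] right=[] parent=F
Step 4 (left): focus=H path=1/1 depth=2 children=[] left=['E'] right=['R'] parent=F
Step 5 (right): focus=R path=1/2 depth=2 children=[] left=['E', 'H'] right=[] parent=F
Step 6 (left): focus=H path=1/1 depth=2 children=[] left=['E'] right=['R'] parent=F
Step 7 (up): focus=F path=1 depth=1 children=['E', 'H', 'R'] left=['Z'] right=[] parent=X

Answer: F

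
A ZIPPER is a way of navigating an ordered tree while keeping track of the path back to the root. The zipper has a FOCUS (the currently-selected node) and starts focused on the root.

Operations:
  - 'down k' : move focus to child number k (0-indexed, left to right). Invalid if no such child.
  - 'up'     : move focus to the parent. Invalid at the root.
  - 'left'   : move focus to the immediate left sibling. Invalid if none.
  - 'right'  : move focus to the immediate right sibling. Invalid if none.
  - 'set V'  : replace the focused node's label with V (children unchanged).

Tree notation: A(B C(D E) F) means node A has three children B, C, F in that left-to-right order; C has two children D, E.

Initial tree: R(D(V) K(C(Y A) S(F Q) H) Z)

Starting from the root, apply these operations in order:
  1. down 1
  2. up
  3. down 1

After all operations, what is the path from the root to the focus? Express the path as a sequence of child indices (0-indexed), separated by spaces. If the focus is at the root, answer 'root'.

Step 1 (down 1): focus=K path=1 depth=1 children=['C', 'S', 'H'] left=['D'] right=['Z'] parent=R
Step 2 (up): focus=R path=root depth=0 children=['D', 'K', 'Z'] (at root)
Step 3 (down 1): focus=K path=1 depth=1 children=['C', 'S', 'H'] left=['D'] right=['Z'] parent=R

Answer: 1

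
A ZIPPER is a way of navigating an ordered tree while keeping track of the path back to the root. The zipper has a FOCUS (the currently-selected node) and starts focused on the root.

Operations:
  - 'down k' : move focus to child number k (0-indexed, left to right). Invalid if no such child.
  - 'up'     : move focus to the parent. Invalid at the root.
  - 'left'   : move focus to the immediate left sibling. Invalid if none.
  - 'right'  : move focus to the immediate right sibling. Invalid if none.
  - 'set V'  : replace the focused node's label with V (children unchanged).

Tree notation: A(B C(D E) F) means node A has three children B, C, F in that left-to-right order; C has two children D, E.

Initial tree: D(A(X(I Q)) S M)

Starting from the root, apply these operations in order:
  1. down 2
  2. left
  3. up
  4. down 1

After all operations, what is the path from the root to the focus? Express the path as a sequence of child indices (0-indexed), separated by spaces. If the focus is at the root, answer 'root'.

Answer: 1

Derivation:
Step 1 (down 2): focus=M path=2 depth=1 children=[] left=['A', 'S'] right=[] parent=D
Step 2 (left): focus=S path=1 depth=1 children=[] left=['A'] right=['M'] parent=D
Step 3 (up): focus=D path=root depth=0 children=['A', 'S', 'M'] (at root)
Step 4 (down 1): focus=S path=1 depth=1 children=[] left=['A'] right=['M'] parent=D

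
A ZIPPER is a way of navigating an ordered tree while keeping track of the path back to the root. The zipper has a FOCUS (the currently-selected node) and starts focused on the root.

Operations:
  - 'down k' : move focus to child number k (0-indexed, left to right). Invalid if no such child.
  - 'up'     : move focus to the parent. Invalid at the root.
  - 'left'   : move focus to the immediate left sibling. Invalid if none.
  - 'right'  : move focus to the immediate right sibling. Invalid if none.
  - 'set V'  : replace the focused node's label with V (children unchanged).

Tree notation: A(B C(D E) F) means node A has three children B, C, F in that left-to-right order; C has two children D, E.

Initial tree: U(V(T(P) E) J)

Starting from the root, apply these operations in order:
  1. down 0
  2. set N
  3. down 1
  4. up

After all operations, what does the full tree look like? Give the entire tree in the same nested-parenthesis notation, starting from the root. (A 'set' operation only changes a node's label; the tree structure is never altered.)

Step 1 (down 0): focus=V path=0 depth=1 children=['T', 'E'] left=[] right=['J'] parent=U
Step 2 (set N): focus=N path=0 depth=1 children=['T', 'E'] left=[] right=['J'] parent=U
Step 3 (down 1): focus=E path=0/1 depth=2 children=[] left=['T'] right=[] parent=N
Step 4 (up): focus=N path=0 depth=1 children=['T', 'E'] left=[] right=['J'] parent=U

Answer: U(N(T(P) E) J)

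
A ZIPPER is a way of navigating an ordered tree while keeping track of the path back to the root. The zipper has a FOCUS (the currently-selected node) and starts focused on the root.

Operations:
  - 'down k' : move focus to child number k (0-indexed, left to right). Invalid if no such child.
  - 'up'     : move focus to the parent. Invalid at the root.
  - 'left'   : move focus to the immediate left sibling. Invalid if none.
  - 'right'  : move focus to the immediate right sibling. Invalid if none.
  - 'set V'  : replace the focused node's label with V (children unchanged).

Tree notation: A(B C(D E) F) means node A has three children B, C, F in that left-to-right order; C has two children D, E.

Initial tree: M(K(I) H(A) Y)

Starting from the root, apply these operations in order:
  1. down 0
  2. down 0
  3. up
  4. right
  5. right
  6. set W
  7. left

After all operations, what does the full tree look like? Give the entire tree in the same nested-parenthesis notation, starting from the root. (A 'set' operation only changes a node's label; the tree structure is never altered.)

Step 1 (down 0): focus=K path=0 depth=1 children=['I'] left=[] right=['H', 'Y'] parent=M
Step 2 (down 0): focus=I path=0/0 depth=2 children=[] left=[] right=[] parent=K
Step 3 (up): focus=K path=0 depth=1 children=['I'] left=[] right=['H', 'Y'] parent=M
Step 4 (right): focus=H path=1 depth=1 children=['A'] left=['K'] right=['Y'] parent=M
Step 5 (right): focus=Y path=2 depth=1 children=[] left=['K', 'H'] right=[] parent=M
Step 6 (set W): focus=W path=2 depth=1 children=[] left=['K', 'H'] right=[] parent=M
Step 7 (left): focus=H path=1 depth=1 children=['A'] left=['K'] right=['W'] parent=M

Answer: M(K(I) H(A) W)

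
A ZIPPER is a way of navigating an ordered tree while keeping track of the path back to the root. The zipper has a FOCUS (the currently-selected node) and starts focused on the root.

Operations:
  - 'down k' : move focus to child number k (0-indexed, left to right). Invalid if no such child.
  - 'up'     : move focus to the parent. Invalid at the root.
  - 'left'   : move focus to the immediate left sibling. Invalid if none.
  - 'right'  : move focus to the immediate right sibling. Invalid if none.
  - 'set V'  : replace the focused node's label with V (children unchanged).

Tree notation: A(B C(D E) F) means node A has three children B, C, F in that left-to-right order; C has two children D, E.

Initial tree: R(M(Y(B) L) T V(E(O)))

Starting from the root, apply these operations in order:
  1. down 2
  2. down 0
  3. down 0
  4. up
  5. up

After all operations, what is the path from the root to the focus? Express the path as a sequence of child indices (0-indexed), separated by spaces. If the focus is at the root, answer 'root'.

Step 1 (down 2): focus=V path=2 depth=1 children=['E'] left=['M', 'T'] right=[] parent=R
Step 2 (down 0): focus=E path=2/0 depth=2 children=['O'] left=[] right=[] parent=V
Step 3 (down 0): focus=O path=2/0/0 depth=3 children=[] left=[] right=[] parent=E
Step 4 (up): focus=E path=2/0 depth=2 children=['O'] left=[] right=[] parent=V
Step 5 (up): focus=V path=2 depth=1 children=['E'] left=['M', 'T'] right=[] parent=R

Answer: 2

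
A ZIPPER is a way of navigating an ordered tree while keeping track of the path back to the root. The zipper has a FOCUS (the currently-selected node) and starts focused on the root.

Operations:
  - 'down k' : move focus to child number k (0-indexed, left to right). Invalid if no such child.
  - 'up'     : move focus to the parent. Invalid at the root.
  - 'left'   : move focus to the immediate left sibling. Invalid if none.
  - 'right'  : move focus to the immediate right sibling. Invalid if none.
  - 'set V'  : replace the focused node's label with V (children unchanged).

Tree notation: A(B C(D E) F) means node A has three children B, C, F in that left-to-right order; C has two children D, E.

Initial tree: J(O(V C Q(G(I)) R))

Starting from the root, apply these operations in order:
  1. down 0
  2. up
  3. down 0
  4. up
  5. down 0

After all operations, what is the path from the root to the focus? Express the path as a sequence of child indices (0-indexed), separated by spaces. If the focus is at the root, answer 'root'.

Step 1 (down 0): focus=O path=0 depth=1 children=['V', 'C', 'Q', 'R'] left=[] right=[] parent=J
Step 2 (up): focus=J path=root depth=0 children=['O'] (at root)
Step 3 (down 0): focus=O path=0 depth=1 children=['V', 'C', 'Q', 'R'] left=[] right=[] parent=J
Step 4 (up): focus=J path=root depth=0 children=['O'] (at root)
Step 5 (down 0): focus=O path=0 depth=1 children=['V', 'C', 'Q', 'R'] left=[] right=[] parent=J

Answer: 0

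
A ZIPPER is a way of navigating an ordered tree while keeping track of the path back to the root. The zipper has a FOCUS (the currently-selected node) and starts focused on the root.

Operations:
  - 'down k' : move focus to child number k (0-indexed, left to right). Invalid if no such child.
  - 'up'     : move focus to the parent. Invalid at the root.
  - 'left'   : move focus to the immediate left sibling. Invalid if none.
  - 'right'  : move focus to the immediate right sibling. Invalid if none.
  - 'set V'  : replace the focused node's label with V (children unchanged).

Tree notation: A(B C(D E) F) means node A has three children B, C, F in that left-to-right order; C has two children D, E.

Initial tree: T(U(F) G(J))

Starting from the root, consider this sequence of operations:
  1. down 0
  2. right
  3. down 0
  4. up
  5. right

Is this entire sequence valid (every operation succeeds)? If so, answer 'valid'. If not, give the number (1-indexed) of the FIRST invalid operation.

Answer: 5

Derivation:
Step 1 (down 0): focus=U path=0 depth=1 children=['F'] left=[] right=['G'] parent=T
Step 2 (right): focus=G path=1 depth=1 children=['J'] left=['U'] right=[] parent=T
Step 3 (down 0): focus=J path=1/0 depth=2 children=[] left=[] right=[] parent=G
Step 4 (up): focus=G path=1 depth=1 children=['J'] left=['U'] right=[] parent=T
Step 5 (right): INVALID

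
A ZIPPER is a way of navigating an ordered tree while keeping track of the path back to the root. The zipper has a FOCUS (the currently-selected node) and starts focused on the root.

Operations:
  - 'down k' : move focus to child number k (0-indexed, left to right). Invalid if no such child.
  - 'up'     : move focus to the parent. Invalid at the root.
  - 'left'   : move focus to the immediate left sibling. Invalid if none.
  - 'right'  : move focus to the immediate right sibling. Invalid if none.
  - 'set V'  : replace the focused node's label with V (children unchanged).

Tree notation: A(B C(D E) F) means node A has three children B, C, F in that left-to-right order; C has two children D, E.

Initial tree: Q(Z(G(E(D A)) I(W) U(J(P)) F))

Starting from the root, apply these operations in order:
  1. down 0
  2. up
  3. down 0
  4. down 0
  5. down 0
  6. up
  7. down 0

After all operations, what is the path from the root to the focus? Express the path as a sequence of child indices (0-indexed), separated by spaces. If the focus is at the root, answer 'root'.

Step 1 (down 0): focus=Z path=0 depth=1 children=['G', 'I', 'U', 'F'] left=[] right=[] parent=Q
Step 2 (up): focus=Q path=root depth=0 children=['Z'] (at root)
Step 3 (down 0): focus=Z path=0 depth=1 children=['G', 'I', 'U', 'F'] left=[] right=[] parent=Q
Step 4 (down 0): focus=G path=0/0 depth=2 children=['E'] left=[] right=['I', 'U', 'F'] parent=Z
Step 5 (down 0): focus=E path=0/0/0 depth=3 children=['D', 'A'] left=[] right=[] parent=G
Step 6 (up): focus=G path=0/0 depth=2 children=['E'] left=[] right=['I', 'U', 'F'] parent=Z
Step 7 (down 0): focus=E path=0/0/0 depth=3 children=['D', 'A'] left=[] right=[] parent=G

Answer: 0 0 0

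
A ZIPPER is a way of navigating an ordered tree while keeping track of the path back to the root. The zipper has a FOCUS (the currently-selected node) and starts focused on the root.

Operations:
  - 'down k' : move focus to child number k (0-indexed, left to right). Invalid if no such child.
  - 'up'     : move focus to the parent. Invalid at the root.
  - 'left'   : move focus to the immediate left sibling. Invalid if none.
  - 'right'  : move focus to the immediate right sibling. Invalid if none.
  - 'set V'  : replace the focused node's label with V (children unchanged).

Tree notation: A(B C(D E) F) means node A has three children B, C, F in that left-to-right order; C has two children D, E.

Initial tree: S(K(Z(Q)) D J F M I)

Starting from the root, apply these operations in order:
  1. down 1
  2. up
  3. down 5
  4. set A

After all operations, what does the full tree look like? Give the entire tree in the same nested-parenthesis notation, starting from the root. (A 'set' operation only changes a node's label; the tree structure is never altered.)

Answer: S(K(Z(Q)) D J F M A)

Derivation:
Step 1 (down 1): focus=D path=1 depth=1 children=[] left=['K'] right=['J', 'F', 'M', 'I'] parent=S
Step 2 (up): focus=S path=root depth=0 children=['K', 'D', 'J', 'F', 'M', 'I'] (at root)
Step 3 (down 5): focus=I path=5 depth=1 children=[] left=['K', 'D', 'J', 'F', 'M'] right=[] parent=S
Step 4 (set A): focus=A path=5 depth=1 children=[] left=['K', 'D', 'J', 'F', 'M'] right=[] parent=S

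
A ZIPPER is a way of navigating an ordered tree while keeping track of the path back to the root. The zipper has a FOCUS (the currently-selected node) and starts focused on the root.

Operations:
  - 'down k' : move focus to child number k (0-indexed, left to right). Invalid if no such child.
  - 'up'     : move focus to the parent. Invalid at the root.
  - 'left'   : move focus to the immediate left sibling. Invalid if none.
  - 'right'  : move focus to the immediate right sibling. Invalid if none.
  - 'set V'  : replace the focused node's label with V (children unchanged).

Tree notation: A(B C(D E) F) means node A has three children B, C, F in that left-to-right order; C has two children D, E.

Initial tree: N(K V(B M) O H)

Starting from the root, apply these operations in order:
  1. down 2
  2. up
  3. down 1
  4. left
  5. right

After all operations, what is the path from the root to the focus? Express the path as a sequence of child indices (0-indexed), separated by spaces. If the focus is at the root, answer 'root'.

Answer: 1

Derivation:
Step 1 (down 2): focus=O path=2 depth=1 children=[] left=['K', 'V'] right=['H'] parent=N
Step 2 (up): focus=N path=root depth=0 children=['K', 'V', 'O', 'H'] (at root)
Step 3 (down 1): focus=V path=1 depth=1 children=['B', 'M'] left=['K'] right=['O', 'H'] parent=N
Step 4 (left): focus=K path=0 depth=1 children=[] left=[] right=['V', 'O', 'H'] parent=N
Step 5 (right): focus=V path=1 depth=1 children=['B', 'M'] left=['K'] right=['O', 'H'] parent=N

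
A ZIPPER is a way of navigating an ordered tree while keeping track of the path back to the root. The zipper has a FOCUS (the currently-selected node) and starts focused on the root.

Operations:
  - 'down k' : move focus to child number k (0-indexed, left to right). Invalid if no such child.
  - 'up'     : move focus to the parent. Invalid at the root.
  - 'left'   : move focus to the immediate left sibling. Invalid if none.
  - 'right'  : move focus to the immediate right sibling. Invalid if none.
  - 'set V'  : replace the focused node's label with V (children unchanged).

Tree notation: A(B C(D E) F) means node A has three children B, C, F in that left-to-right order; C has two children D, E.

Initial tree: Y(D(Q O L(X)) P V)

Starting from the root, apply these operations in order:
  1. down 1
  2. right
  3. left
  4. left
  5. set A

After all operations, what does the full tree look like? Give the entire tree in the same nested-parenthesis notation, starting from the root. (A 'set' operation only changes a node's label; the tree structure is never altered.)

Answer: Y(A(Q O L(X)) P V)

Derivation:
Step 1 (down 1): focus=P path=1 depth=1 children=[] left=['D'] right=['V'] parent=Y
Step 2 (right): focus=V path=2 depth=1 children=[] left=['D', 'P'] right=[] parent=Y
Step 3 (left): focus=P path=1 depth=1 children=[] left=['D'] right=['V'] parent=Y
Step 4 (left): focus=D path=0 depth=1 children=['Q', 'O', 'L'] left=[] right=['P', 'V'] parent=Y
Step 5 (set A): focus=A path=0 depth=1 children=['Q', 'O', 'L'] left=[] right=['P', 'V'] parent=Y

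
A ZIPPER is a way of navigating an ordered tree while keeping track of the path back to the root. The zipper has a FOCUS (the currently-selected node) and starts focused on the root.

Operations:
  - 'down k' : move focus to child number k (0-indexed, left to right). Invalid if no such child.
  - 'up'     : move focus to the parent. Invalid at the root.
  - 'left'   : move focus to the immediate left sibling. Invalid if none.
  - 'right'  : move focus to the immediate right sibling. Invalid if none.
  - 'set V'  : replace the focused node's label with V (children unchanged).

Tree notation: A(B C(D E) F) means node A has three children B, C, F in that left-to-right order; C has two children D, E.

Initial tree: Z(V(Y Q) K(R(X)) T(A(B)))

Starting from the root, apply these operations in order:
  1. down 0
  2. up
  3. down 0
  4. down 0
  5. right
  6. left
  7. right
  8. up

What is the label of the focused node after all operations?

Step 1 (down 0): focus=V path=0 depth=1 children=['Y', 'Q'] left=[] right=['K', 'T'] parent=Z
Step 2 (up): focus=Z path=root depth=0 children=['V', 'K', 'T'] (at root)
Step 3 (down 0): focus=V path=0 depth=1 children=['Y', 'Q'] left=[] right=['K', 'T'] parent=Z
Step 4 (down 0): focus=Y path=0/0 depth=2 children=[] left=[] right=['Q'] parent=V
Step 5 (right): focus=Q path=0/1 depth=2 children=[] left=['Y'] right=[] parent=V
Step 6 (left): focus=Y path=0/0 depth=2 children=[] left=[] right=['Q'] parent=V
Step 7 (right): focus=Q path=0/1 depth=2 children=[] left=['Y'] right=[] parent=V
Step 8 (up): focus=V path=0 depth=1 children=['Y', 'Q'] left=[] right=['K', 'T'] parent=Z

Answer: V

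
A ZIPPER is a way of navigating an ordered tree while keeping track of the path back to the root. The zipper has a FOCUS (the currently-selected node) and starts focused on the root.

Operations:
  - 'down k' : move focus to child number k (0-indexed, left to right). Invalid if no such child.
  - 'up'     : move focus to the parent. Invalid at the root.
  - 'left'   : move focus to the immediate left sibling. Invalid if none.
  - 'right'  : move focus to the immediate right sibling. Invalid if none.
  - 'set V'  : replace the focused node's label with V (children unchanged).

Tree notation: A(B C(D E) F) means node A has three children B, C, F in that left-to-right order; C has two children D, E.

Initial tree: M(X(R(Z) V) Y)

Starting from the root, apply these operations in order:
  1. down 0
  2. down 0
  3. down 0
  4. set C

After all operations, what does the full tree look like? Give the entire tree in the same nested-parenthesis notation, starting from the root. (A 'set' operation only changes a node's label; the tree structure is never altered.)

Answer: M(X(R(C) V) Y)

Derivation:
Step 1 (down 0): focus=X path=0 depth=1 children=['R', 'V'] left=[] right=['Y'] parent=M
Step 2 (down 0): focus=R path=0/0 depth=2 children=['Z'] left=[] right=['V'] parent=X
Step 3 (down 0): focus=Z path=0/0/0 depth=3 children=[] left=[] right=[] parent=R
Step 4 (set C): focus=C path=0/0/0 depth=3 children=[] left=[] right=[] parent=R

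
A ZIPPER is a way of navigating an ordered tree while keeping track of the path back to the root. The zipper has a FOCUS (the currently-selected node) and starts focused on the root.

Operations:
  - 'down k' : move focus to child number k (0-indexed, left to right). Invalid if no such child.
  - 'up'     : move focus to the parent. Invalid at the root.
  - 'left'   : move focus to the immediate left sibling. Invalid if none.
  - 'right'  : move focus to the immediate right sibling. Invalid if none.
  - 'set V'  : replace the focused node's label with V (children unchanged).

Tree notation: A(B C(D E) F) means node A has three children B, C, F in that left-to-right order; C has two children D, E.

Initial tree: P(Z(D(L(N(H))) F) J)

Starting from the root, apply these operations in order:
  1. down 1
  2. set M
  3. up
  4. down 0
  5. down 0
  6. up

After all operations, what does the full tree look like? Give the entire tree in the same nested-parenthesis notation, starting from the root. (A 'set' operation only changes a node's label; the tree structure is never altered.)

Step 1 (down 1): focus=J path=1 depth=1 children=[] left=['Z'] right=[] parent=P
Step 2 (set M): focus=M path=1 depth=1 children=[] left=['Z'] right=[] parent=P
Step 3 (up): focus=P path=root depth=0 children=['Z', 'M'] (at root)
Step 4 (down 0): focus=Z path=0 depth=1 children=['D', 'F'] left=[] right=['M'] parent=P
Step 5 (down 0): focus=D path=0/0 depth=2 children=['L'] left=[] right=['F'] parent=Z
Step 6 (up): focus=Z path=0 depth=1 children=['D', 'F'] left=[] right=['M'] parent=P

Answer: P(Z(D(L(N(H))) F) M)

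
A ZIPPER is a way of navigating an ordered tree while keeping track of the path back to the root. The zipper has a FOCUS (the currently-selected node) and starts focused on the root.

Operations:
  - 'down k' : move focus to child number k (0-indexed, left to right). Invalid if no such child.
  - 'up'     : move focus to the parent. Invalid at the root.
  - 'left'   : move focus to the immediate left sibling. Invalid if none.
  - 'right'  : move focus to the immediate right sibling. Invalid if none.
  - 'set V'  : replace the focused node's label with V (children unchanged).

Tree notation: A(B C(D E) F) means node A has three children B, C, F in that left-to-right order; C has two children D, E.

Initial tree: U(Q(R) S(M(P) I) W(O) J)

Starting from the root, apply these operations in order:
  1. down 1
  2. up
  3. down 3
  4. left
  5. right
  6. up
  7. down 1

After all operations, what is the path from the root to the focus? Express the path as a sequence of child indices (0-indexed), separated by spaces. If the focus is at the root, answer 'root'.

Answer: 1

Derivation:
Step 1 (down 1): focus=S path=1 depth=1 children=['M', 'I'] left=['Q'] right=['W', 'J'] parent=U
Step 2 (up): focus=U path=root depth=0 children=['Q', 'S', 'W', 'J'] (at root)
Step 3 (down 3): focus=J path=3 depth=1 children=[] left=['Q', 'S', 'W'] right=[] parent=U
Step 4 (left): focus=W path=2 depth=1 children=['O'] left=['Q', 'S'] right=['J'] parent=U
Step 5 (right): focus=J path=3 depth=1 children=[] left=['Q', 'S', 'W'] right=[] parent=U
Step 6 (up): focus=U path=root depth=0 children=['Q', 'S', 'W', 'J'] (at root)
Step 7 (down 1): focus=S path=1 depth=1 children=['M', 'I'] left=['Q'] right=['W', 'J'] parent=U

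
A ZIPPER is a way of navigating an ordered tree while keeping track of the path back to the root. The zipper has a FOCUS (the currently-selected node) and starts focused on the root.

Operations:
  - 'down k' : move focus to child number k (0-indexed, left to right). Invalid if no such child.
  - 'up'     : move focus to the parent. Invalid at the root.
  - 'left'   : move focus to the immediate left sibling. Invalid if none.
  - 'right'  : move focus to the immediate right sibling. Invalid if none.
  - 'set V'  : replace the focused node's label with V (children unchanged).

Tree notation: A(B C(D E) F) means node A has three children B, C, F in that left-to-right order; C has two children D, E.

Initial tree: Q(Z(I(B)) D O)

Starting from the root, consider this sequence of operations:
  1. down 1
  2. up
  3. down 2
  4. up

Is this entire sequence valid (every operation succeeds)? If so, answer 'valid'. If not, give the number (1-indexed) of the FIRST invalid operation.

Step 1 (down 1): focus=D path=1 depth=1 children=[] left=['Z'] right=['O'] parent=Q
Step 2 (up): focus=Q path=root depth=0 children=['Z', 'D', 'O'] (at root)
Step 3 (down 2): focus=O path=2 depth=1 children=[] left=['Z', 'D'] right=[] parent=Q
Step 4 (up): focus=Q path=root depth=0 children=['Z', 'D', 'O'] (at root)

Answer: valid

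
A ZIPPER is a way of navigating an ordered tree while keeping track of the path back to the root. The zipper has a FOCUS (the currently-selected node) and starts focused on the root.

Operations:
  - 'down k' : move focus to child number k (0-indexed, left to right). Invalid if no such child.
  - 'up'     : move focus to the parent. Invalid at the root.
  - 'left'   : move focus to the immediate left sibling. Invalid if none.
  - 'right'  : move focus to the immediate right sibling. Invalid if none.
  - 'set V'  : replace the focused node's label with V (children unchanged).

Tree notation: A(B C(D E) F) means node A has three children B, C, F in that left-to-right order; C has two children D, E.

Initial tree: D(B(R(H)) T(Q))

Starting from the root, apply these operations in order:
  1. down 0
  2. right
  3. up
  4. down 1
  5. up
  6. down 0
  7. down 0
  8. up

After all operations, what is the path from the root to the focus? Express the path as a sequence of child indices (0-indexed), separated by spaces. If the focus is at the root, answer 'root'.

Answer: 0

Derivation:
Step 1 (down 0): focus=B path=0 depth=1 children=['R'] left=[] right=['T'] parent=D
Step 2 (right): focus=T path=1 depth=1 children=['Q'] left=['B'] right=[] parent=D
Step 3 (up): focus=D path=root depth=0 children=['B', 'T'] (at root)
Step 4 (down 1): focus=T path=1 depth=1 children=['Q'] left=['B'] right=[] parent=D
Step 5 (up): focus=D path=root depth=0 children=['B', 'T'] (at root)
Step 6 (down 0): focus=B path=0 depth=1 children=['R'] left=[] right=['T'] parent=D
Step 7 (down 0): focus=R path=0/0 depth=2 children=['H'] left=[] right=[] parent=B
Step 8 (up): focus=B path=0 depth=1 children=['R'] left=[] right=['T'] parent=D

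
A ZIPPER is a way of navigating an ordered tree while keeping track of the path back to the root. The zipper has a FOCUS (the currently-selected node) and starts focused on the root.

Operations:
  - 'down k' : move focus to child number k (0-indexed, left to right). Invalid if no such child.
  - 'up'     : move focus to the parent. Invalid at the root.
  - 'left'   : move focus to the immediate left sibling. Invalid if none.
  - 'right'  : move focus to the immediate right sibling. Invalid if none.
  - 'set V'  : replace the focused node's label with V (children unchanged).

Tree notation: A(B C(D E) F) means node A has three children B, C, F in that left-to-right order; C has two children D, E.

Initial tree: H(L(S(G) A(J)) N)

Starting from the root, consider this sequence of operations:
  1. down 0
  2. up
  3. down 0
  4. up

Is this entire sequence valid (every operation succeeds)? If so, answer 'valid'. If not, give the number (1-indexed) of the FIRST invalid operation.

Answer: valid

Derivation:
Step 1 (down 0): focus=L path=0 depth=1 children=['S', 'A'] left=[] right=['N'] parent=H
Step 2 (up): focus=H path=root depth=0 children=['L', 'N'] (at root)
Step 3 (down 0): focus=L path=0 depth=1 children=['S', 'A'] left=[] right=['N'] parent=H
Step 4 (up): focus=H path=root depth=0 children=['L', 'N'] (at root)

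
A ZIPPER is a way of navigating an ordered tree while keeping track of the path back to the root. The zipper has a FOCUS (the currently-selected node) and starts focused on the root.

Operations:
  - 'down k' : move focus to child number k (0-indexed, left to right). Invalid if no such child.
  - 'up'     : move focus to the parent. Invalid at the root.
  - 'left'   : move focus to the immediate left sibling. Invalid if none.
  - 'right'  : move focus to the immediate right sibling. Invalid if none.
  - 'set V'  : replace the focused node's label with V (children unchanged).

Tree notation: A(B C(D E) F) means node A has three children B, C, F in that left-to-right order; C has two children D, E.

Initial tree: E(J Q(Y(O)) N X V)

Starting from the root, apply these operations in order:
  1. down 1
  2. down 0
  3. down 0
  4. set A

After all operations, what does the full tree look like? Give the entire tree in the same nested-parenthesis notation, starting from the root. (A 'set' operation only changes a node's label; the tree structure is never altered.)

Step 1 (down 1): focus=Q path=1 depth=1 children=['Y'] left=['J'] right=['N', 'X', 'V'] parent=E
Step 2 (down 0): focus=Y path=1/0 depth=2 children=['O'] left=[] right=[] parent=Q
Step 3 (down 0): focus=O path=1/0/0 depth=3 children=[] left=[] right=[] parent=Y
Step 4 (set A): focus=A path=1/0/0 depth=3 children=[] left=[] right=[] parent=Y

Answer: E(J Q(Y(A)) N X V)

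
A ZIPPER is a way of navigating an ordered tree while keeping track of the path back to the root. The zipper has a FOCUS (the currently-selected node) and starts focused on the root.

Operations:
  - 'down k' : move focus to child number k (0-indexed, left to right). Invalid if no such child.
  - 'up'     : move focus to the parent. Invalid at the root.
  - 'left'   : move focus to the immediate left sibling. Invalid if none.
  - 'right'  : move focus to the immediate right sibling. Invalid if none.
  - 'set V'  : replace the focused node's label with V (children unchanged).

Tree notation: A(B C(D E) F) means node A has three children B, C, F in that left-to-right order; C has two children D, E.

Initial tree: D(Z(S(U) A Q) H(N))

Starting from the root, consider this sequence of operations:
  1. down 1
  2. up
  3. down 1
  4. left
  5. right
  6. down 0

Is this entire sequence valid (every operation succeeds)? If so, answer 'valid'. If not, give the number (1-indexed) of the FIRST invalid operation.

Answer: valid

Derivation:
Step 1 (down 1): focus=H path=1 depth=1 children=['N'] left=['Z'] right=[] parent=D
Step 2 (up): focus=D path=root depth=0 children=['Z', 'H'] (at root)
Step 3 (down 1): focus=H path=1 depth=1 children=['N'] left=['Z'] right=[] parent=D
Step 4 (left): focus=Z path=0 depth=1 children=['S', 'A', 'Q'] left=[] right=['H'] parent=D
Step 5 (right): focus=H path=1 depth=1 children=['N'] left=['Z'] right=[] parent=D
Step 6 (down 0): focus=N path=1/0 depth=2 children=[] left=[] right=[] parent=H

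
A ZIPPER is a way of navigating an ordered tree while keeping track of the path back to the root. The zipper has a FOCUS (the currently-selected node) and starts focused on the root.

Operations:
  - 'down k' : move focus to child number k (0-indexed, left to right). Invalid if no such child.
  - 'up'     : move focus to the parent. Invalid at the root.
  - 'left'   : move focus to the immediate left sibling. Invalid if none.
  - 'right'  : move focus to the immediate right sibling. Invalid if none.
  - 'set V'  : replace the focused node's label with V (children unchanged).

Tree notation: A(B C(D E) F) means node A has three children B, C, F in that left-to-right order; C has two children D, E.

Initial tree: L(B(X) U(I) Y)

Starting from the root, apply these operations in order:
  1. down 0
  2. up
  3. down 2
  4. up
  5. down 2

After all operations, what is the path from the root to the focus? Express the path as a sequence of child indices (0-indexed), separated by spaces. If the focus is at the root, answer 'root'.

Step 1 (down 0): focus=B path=0 depth=1 children=['X'] left=[] right=['U', 'Y'] parent=L
Step 2 (up): focus=L path=root depth=0 children=['B', 'U', 'Y'] (at root)
Step 3 (down 2): focus=Y path=2 depth=1 children=[] left=['B', 'U'] right=[] parent=L
Step 4 (up): focus=L path=root depth=0 children=['B', 'U', 'Y'] (at root)
Step 5 (down 2): focus=Y path=2 depth=1 children=[] left=['B', 'U'] right=[] parent=L

Answer: 2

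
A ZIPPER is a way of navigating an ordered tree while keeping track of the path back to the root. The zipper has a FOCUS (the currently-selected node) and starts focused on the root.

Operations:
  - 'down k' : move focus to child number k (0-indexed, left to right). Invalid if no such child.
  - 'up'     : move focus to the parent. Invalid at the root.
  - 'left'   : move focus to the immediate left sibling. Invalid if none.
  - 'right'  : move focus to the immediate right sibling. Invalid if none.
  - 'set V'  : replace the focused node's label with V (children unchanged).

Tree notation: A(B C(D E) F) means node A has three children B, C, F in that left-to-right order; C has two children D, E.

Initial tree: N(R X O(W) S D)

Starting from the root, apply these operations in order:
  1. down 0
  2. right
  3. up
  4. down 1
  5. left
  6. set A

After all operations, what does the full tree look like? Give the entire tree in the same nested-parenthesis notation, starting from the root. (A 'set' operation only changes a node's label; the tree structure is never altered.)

Answer: N(A X O(W) S D)

Derivation:
Step 1 (down 0): focus=R path=0 depth=1 children=[] left=[] right=['X', 'O', 'S', 'D'] parent=N
Step 2 (right): focus=X path=1 depth=1 children=[] left=['R'] right=['O', 'S', 'D'] parent=N
Step 3 (up): focus=N path=root depth=0 children=['R', 'X', 'O', 'S', 'D'] (at root)
Step 4 (down 1): focus=X path=1 depth=1 children=[] left=['R'] right=['O', 'S', 'D'] parent=N
Step 5 (left): focus=R path=0 depth=1 children=[] left=[] right=['X', 'O', 'S', 'D'] parent=N
Step 6 (set A): focus=A path=0 depth=1 children=[] left=[] right=['X', 'O', 'S', 'D'] parent=N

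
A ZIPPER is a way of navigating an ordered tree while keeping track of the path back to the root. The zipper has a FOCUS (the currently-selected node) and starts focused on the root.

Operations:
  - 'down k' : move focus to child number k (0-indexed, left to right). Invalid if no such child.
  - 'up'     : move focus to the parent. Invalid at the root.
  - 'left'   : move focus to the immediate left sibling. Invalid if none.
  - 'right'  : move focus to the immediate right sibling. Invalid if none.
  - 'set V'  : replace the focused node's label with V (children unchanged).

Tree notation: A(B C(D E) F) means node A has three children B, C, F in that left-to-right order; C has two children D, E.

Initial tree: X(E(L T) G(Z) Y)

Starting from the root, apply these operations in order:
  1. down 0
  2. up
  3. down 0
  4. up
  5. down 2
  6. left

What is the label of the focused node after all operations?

Answer: G

Derivation:
Step 1 (down 0): focus=E path=0 depth=1 children=['L', 'T'] left=[] right=['G', 'Y'] parent=X
Step 2 (up): focus=X path=root depth=0 children=['E', 'G', 'Y'] (at root)
Step 3 (down 0): focus=E path=0 depth=1 children=['L', 'T'] left=[] right=['G', 'Y'] parent=X
Step 4 (up): focus=X path=root depth=0 children=['E', 'G', 'Y'] (at root)
Step 5 (down 2): focus=Y path=2 depth=1 children=[] left=['E', 'G'] right=[] parent=X
Step 6 (left): focus=G path=1 depth=1 children=['Z'] left=['E'] right=['Y'] parent=X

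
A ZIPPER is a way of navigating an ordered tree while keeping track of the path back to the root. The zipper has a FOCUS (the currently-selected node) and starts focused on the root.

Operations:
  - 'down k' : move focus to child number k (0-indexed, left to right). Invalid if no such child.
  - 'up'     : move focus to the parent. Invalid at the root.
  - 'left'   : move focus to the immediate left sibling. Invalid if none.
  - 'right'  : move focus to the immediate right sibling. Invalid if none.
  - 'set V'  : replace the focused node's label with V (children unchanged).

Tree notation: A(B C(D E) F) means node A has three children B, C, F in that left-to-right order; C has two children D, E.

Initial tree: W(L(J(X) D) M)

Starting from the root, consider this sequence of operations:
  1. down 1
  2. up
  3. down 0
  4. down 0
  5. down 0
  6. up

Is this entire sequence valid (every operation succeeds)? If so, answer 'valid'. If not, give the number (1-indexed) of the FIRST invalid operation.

Step 1 (down 1): focus=M path=1 depth=1 children=[] left=['L'] right=[] parent=W
Step 2 (up): focus=W path=root depth=0 children=['L', 'M'] (at root)
Step 3 (down 0): focus=L path=0 depth=1 children=['J', 'D'] left=[] right=['M'] parent=W
Step 4 (down 0): focus=J path=0/0 depth=2 children=['X'] left=[] right=['D'] parent=L
Step 5 (down 0): focus=X path=0/0/0 depth=3 children=[] left=[] right=[] parent=J
Step 6 (up): focus=J path=0/0 depth=2 children=['X'] left=[] right=['D'] parent=L

Answer: valid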